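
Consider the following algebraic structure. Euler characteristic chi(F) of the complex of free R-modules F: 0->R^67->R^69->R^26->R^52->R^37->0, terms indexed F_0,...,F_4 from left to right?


chi = sum (-1)^i * rank:
(-1)^0*67=67
(-1)^1*69=-69
(-1)^2*26=26
(-1)^3*52=-52
(-1)^4*37=37
chi=9


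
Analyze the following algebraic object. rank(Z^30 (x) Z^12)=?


rank(M(x)N) = rank(M)*rank(N)
30*12 = 360


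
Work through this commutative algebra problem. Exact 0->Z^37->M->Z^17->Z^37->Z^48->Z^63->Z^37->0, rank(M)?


Alt sum=0:
(-1)^0*37 + (-1)^1*? + (-1)^2*17 + (-1)^3*37 + (-1)^4*48 + (-1)^5*63 + (-1)^6*37=0
rank(M)=39


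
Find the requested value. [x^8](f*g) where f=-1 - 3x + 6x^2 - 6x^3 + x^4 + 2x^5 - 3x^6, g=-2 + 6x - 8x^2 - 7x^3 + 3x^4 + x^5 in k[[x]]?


[x^8] = sum a_i*b_j, i+j=8
  -6*1=-6
  1*3=3
  2*-7=-14
  -3*-8=24
Sum=7


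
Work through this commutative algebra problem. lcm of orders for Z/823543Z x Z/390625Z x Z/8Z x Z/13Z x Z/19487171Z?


Exponent = lcm of the cyclic orders; pairwise coprime => product.
7^7*5^8*2^3*13^1*11^7=823543*390625*8*13*19487171=651971257715903125000


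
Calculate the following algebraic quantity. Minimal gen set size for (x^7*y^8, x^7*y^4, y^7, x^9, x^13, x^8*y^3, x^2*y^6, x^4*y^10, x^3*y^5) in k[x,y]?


Remove redundant (divisible by others).
x^7*y^8 redundant.
x^4*y^10 redundant.
x^13 redundant.
Min: x^9, x^8*y^3, x^7*y^4, x^3*y^5, x^2*y^6, y^7
Count=6


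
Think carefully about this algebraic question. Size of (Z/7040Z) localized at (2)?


2-primary part: 7040=2^7*55
Size=2^7=128


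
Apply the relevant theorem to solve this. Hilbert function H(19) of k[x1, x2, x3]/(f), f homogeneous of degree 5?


C(21,2)-C(16,2)=210-120=90


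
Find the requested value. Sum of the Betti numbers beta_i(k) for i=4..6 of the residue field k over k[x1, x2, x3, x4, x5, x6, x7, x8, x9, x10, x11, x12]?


Koszul resolution: beta_i(k)=C(n,i), n=12
C(12,4)=495, C(12,5)=792, C(12,6)=924
Sum=2211


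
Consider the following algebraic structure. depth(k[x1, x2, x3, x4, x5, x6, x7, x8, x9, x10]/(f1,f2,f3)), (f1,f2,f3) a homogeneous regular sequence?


depth(R)=10
depth(R/I)=10-3=7


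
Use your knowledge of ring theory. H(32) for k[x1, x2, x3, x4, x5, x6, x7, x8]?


C(d+n-1,n-1)=C(39,7)=15380937


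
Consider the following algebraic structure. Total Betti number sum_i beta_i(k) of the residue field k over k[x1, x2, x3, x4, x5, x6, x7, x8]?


Koszul resolution: beta_i(k)=C(n,i), n=8
sum_i C(8,i) = 2^8 = 256


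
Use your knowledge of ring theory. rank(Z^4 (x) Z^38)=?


rank(M(x)N) = rank(M)*rank(N)
4*38 = 152


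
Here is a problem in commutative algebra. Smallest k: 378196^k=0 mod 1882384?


378196^k mod 1882384:
k=1: 378196
k=2: 1148560
k=3: 1865920
k=4: 307328
k=5: 537824
k=6: 0
First zero at k = 6


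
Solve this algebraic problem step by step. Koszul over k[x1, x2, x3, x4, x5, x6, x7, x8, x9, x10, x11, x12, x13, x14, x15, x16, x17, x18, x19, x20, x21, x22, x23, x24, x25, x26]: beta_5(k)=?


C(n,i)=C(26,5)=65780


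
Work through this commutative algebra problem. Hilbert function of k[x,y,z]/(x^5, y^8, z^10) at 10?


Need i<5, j<8, k<10 with i+j+k=10.
For each i, j ranges over max(0,10-i-9)..min(7,10-i):
  i=0: j in [1,7] -> 7
  i=1: j in [0,7] -> 8
  i=2: j in [0,7] -> 8
  i=3: j in [0,7] -> 8
  i=4: j in [0,6] -> 7
H(10) = 7+8+8+8+7 = 38


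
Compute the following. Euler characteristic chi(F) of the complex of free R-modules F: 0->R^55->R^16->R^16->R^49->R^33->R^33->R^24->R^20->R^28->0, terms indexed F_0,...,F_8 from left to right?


chi = sum (-1)^i * rank:
(-1)^0*55=55
(-1)^1*16=-16
(-1)^2*16=16
(-1)^3*49=-49
(-1)^4*33=33
(-1)^5*33=-33
(-1)^6*24=24
(-1)^7*20=-20
(-1)^8*28=28
chi=38


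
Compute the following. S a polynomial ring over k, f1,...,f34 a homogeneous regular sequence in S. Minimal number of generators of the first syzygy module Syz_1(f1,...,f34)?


Regular sequence => Koszul complex is the minimal free resolution.
Syz_1 minimally generated by Koszul relations f_i*e_j - f_j*e_i (i<j): mu(Syz_1) = beta_2 = C(m,2) = m(m-1)/2
m=34
34*33/2 = 561


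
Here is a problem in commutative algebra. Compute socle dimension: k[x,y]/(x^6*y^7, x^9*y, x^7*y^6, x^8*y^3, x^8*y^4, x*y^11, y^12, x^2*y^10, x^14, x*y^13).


Socle = ann(m) = span of standard monomials u with x*u, y*u in I (staircase corners).
Redundant generators: x^8*y^4, x*y^13
Minimal generators: x^14, x^9*y, x^8*y^3, x^7*y^6, x^6*y^7, x^2*y^10, x*y^11, y^12
Corners: y^11, xy^10, x^5y^9, x^6y^6, x^7y^5, x^8y^2, x^13
Socle dim=7


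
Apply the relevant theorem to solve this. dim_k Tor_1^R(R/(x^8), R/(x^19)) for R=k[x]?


Tor_1(R/I,R/J)=(I cap J)/IJ=(x^19)/(x^27)
dim=27-19=min(8,19)=8


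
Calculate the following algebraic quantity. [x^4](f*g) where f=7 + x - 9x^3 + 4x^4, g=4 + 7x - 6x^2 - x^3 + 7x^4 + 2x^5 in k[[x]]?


[x^4] = sum a_i*b_j, i+j=4
  7*7=49
  1*-1=-1
  -9*7=-63
  4*4=16
Sum=1


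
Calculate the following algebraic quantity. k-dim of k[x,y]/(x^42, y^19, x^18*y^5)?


k[x,y]/I, I = (x^42, y^19, x^18*y^5)
Rect: 42x19=798. Corner: (42-18)x(19-5)=336.
dim = 798-336 = 462


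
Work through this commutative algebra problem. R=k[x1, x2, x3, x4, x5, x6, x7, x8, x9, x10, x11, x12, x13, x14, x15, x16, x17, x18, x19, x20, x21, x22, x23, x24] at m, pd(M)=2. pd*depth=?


pd+depth=24
depth=24-2=22
pd*depth=2*22=44


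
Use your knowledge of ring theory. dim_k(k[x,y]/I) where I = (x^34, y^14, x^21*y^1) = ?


k[x,y]/I, I = (x^34, y^14, x^21*y^1)
Rect: 34x14=476. Corner: (34-21)x(14-1)=169.
dim = 476-169 = 307


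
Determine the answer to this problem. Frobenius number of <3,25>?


gcd(3,25)=1 => F=ab-a-b=3*25-3-25=75-28=47


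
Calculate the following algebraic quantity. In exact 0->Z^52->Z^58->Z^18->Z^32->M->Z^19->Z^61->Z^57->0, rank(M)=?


Alt sum=0:
(-1)^0*52 + (-1)^1*58 + (-1)^2*18 + (-1)^3*32 + (-1)^4*? + (-1)^5*19 + (-1)^6*61 + (-1)^7*57=0
rank(M)=35


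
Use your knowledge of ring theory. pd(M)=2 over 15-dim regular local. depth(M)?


pd+depth=depth(R)=15
depth=15-2=13


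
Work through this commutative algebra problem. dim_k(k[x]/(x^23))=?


Basis: 1,x,...,x^22
dim=23


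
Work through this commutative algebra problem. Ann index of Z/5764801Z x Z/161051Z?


Exponent = lcm of the cyclic orders; pairwise coprime => product.
7^8*11^5=5764801*161051=928426965851


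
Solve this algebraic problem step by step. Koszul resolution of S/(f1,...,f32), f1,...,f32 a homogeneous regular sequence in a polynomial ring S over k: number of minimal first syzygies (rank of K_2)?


Regular sequence => Koszul complex is the minimal free resolution.
Syz_1 minimally generated by Koszul relations f_i*e_j - f_j*e_i (i<j): mu(Syz_1) = beta_2 = C(m,2) = m(m-1)/2
m=32
32*31/2 = 496


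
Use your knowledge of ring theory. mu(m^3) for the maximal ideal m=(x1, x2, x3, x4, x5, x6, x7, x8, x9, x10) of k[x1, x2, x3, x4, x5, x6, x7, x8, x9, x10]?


Graded Nakayama: mu(m^d) = dim_k (m^d/m^(d+1)) = #degree-3 monomials in 10 vars
C(n+d-1,d)=C(12,3)=220


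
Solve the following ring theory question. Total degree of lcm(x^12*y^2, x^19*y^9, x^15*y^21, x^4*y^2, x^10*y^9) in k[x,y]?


lcm = componentwise max:
x: max(12,19,15,4,10)=19
y: max(2,9,21,2,9)=21
Total=19+21=40


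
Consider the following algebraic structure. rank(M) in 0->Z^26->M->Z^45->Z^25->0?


Alt sum=0:
(-1)^0*26 + (-1)^1*? + (-1)^2*45 + (-1)^3*25=0
rank(M)=46


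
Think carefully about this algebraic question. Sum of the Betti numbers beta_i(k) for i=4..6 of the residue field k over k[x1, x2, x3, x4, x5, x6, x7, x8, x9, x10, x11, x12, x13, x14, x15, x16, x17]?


Koszul resolution: beta_i(k)=C(n,i), n=17
C(17,4)=2380, C(17,5)=6188, C(17,6)=12376
Sum=20944


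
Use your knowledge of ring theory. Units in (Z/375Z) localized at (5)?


Local ring = Z/125Z.
phi(125) = 5^2*(5-1) = 100


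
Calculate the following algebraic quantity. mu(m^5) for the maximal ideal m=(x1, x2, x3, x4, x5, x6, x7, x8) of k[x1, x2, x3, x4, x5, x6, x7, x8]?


Graded Nakayama: mu(m^d) = dim_k (m^d/m^(d+1)) = #degree-5 monomials in 8 vars
C(n+d-1,d)=C(12,5)=792


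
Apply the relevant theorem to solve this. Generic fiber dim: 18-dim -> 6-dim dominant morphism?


dim(fiber)=dim(X)-dim(Y)=18-6=12


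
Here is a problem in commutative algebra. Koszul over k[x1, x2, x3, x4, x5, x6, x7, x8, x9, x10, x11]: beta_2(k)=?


C(n,i)=C(11,2)=55


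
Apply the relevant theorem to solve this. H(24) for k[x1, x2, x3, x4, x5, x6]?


C(d+n-1,n-1)=C(29,5)=118755


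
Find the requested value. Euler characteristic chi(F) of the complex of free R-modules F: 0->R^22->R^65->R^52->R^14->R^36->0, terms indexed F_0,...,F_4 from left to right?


chi = sum (-1)^i * rank:
(-1)^0*22=22
(-1)^1*65=-65
(-1)^2*52=52
(-1)^3*14=-14
(-1)^4*36=36
chi=31


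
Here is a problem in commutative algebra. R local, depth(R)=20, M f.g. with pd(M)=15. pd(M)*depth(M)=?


pd+depth=20
depth=20-15=5
pd*depth=15*5=75


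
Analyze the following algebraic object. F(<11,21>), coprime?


gcd(11,21)=1 => F=ab-a-b=11*21-11-21=231-32=199


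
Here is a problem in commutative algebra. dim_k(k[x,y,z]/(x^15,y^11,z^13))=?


Basis: x^iy^jz^k, i<15,j<11,k<13
15*11*13=2145


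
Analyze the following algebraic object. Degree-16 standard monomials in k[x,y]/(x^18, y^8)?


k[x,y], I = (x^18, y^8), d = 16
Need i < 18 and d-i < 8.
Range: 9 <= i <= 16.
H(16) = 8


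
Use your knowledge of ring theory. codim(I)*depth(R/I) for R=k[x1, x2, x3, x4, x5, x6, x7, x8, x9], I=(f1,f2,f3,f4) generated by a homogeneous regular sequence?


codim=4, depth=dim(R/I)=9-4=5
Product=4*5=20


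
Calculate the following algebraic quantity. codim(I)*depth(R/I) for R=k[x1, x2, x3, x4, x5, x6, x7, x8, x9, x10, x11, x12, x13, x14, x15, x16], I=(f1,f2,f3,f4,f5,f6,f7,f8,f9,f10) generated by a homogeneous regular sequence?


codim=10, depth=dim(R/I)=16-10=6
Product=10*6=60


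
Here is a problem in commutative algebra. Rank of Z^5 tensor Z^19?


rank(M(x)N) = rank(M)*rank(N)
5*19 = 95


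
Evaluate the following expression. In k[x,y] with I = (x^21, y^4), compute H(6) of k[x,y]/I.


k[x,y], I = (x^21, y^4), d = 6
Need i < 21 and d-i < 4.
Range: 3 <= i <= 6.
H(6) = 4


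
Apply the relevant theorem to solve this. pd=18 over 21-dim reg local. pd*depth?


pd+depth=21
depth=21-18=3
pd*depth=18*3=54


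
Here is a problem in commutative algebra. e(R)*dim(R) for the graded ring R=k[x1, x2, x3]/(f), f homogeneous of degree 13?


e(R)=deg(f)=13, dim(R)=3-1=2
e*dim=13*2=26


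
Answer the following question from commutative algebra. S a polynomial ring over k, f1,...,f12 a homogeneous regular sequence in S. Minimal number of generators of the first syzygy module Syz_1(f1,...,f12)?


Regular sequence => Koszul complex is the minimal free resolution.
Syz_1 minimally generated by Koszul relations f_i*e_j - f_j*e_i (i<j): mu(Syz_1) = beta_2 = C(m,2) = m(m-1)/2
m=12
12*11/2 = 66


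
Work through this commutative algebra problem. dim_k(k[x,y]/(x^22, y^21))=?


Basis: x^i*y^j, i<22, j<21
22*21=462


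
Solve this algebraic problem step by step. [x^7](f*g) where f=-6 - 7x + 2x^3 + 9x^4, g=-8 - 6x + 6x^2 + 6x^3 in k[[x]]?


[x^7] = sum a_i*b_j, i+j=7
  9*6=54
Sum=54


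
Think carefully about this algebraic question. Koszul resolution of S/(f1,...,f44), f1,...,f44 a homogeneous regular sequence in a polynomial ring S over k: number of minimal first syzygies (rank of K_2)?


Regular sequence => Koszul complex is the minimal free resolution.
Syz_1 minimally generated by Koszul relations f_i*e_j - f_j*e_i (i<j): mu(Syz_1) = beta_2 = C(m,2) = m(m-1)/2
m=44
44*43/2 = 946


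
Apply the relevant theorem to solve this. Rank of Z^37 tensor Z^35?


rank(M(x)N) = rank(M)*rank(N)
37*35 = 1295


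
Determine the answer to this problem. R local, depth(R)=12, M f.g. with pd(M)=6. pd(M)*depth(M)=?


pd+depth=12
depth=12-6=6
pd*depth=6*6=36


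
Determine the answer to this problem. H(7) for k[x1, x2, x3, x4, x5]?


C(d+n-1,n-1)=C(11,4)=330


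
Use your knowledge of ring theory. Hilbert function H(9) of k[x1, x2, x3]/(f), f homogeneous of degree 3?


C(11,2)-C(8,2)=55-28=27


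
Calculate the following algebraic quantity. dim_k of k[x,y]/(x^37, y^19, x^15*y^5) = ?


k[x,y]/I, I = (x^37, y^19, x^15*y^5)
Rect: 37x19=703. Corner: (37-15)x(19-5)=308.
dim = 703-308 = 395


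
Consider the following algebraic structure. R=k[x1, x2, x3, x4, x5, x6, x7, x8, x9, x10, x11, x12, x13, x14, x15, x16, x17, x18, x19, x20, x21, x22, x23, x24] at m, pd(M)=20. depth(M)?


pd+depth=depth(R)=24
depth=24-20=4


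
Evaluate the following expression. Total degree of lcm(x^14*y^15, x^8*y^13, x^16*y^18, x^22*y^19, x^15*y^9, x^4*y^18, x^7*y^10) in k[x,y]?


lcm = componentwise max:
x: max(14,8,16,22,15,4,7)=22
y: max(15,13,18,19,9,18,10)=19
Total=22+19=41


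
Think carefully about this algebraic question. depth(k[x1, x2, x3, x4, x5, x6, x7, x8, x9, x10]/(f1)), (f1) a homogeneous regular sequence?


depth(R)=10
depth(R/I)=10-1=9


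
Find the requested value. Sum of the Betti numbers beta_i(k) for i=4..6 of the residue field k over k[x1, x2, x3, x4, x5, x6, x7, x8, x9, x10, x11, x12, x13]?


Koszul resolution: beta_i(k)=C(n,i), n=13
C(13,4)=715, C(13,5)=1287, C(13,6)=1716
Sum=3718


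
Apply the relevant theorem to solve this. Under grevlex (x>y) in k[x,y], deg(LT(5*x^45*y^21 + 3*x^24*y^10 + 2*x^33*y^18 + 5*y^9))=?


LT: 5*x^45*y^21
deg_x=45, deg_y=21
Total=45+21=66


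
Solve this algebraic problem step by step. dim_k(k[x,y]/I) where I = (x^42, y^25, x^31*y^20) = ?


k[x,y]/I, I = (x^42, y^25, x^31*y^20)
Rect: 42x25=1050. Corner: (42-31)x(25-20)=55.
dim = 1050-55 = 995


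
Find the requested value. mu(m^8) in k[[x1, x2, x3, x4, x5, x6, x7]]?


C(n+d-1,d)=C(14,8)=3003


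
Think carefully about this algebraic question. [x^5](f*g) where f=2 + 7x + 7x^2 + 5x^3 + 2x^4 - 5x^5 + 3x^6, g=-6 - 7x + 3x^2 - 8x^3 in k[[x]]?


[x^5] = sum a_i*b_j, i+j=5
  7*-8=-56
  5*3=15
  2*-7=-14
  -5*-6=30
Sum=-25


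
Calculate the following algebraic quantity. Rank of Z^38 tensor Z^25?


rank(M(x)N) = rank(M)*rank(N)
38*25 = 950


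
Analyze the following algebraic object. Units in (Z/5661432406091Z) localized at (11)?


Local ring = Z/2357947691Z.
phi(2357947691) = 11^8*(11-1) = 2143588810


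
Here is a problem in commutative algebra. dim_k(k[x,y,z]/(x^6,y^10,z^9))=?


Basis: x^iy^jz^k, i<6,j<10,k<9
6*10*9=540


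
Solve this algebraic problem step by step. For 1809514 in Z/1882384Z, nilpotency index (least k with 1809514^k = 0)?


1809514^k mod 1882384:
k=1: 1809514
k=2: 1714020
k=3: 1188152
k=4: 1498224
k=5: 806736
k=6: 0
First zero at k = 6


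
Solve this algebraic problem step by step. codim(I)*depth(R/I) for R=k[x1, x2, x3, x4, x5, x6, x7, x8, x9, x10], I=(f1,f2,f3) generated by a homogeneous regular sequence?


codim=3, depth=dim(R/I)=10-3=7
Product=3*7=21


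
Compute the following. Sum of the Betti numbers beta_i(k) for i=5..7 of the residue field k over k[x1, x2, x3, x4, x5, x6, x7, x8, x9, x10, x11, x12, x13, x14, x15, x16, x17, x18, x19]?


Koszul resolution: beta_i(k)=C(n,i), n=19
C(19,5)=11628, C(19,6)=27132, C(19,7)=50388
Sum=89148


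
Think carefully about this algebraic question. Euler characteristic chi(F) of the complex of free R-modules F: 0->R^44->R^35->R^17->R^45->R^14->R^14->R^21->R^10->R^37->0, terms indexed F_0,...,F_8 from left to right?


chi = sum (-1)^i * rank:
(-1)^0*44=44
(-1)^1*35=-35
(-1)^2*17=17
(-1)^3*45=-45
(-1)^4*14=14
(-1)^5*14=-14
(-1)^6*21=21
(-1)^7*10=-10
(-1)^8*37=37
chi=29


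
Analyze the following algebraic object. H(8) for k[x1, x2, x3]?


C(d+n-1,n-1)=C(10,2)=45


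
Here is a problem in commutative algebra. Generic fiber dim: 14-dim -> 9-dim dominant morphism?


dim(fiber)=dim(X)-dim(Y)=14-9=5


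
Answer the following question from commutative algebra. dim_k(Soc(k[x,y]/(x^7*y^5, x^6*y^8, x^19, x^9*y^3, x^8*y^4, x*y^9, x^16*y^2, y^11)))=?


Socle = ann(m) = span of standard monomials u with x*u, y*u in I (staircase corners).
Minimal generators: x^19, x^16*y^2, x^9*y^3, x^8*y^4, x^7*y^5, x^6*y^8, x*y^9, y^11
Corners: y^10, x^5y^8, x^6y^7, x^7y^4, x^8y^3, x^15y^2, x^18y
Socle dim=7


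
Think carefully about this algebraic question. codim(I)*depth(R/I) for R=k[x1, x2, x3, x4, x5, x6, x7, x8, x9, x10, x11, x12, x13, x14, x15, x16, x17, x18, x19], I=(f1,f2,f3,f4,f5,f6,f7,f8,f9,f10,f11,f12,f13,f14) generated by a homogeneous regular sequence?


codim=14, depth=dim(R/I)=19-14=5
Product=14*5=70


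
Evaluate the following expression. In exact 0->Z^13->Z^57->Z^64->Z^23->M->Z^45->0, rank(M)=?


Alt sum=0:
(-1)^0*13 + (-1)^1*57 + (-1)^2*64 + (-1)^3*23 + (-1)^4*? + (-1)^5*45=0
rank(M)=48


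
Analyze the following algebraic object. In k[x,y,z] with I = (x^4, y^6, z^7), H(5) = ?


Need i<4, j<6, k<7 with i+j+k=5.
For each i, j ranges over max(0,5-i-6)..min(5,5-i):
  i=0: j in [0,5] -> 6
  i=1: j in [0,4] -> 5
  i=2: j in [0,3] -> 4
  i=3: j in [0,2] -> 3
H(5) = 6+5+4+3 = 18


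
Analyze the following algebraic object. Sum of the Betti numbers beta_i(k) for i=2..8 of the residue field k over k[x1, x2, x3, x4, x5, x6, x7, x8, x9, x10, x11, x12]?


Koszul resolution: beta_i(k)=C(n,i), n=12
C(12,2)=66, C(12,3)=220, C(12,4)=495, C(12,5)=792, C(12,6)=924, C(12,7)=792, C(12,8)=495
Sum=3784


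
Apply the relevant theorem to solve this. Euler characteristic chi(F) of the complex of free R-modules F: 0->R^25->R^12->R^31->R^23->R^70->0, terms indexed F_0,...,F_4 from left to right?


chi = sum (-1)^i * rank:
(-1)^0*25=25
(-1)^1*12=-12
(-1)^2*31=31
(-1)^3*23=-23
(-1)^4*70=70
chi=91


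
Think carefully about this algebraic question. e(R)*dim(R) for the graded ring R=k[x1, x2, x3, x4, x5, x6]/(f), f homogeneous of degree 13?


e(R)=deg(f)=13, dim(R)=6-1=5
e*dim=13*5=65


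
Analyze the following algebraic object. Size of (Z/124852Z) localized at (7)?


7-primary part: 124852=7^4*52
Size=7^4=2401


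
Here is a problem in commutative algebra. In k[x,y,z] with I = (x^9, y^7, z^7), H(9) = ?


Need i<9, j<7, k<7 with i+j+k=9.
For each i, j ranges over max(0,9-i-6)..min(6,9-i):
  i=0: j in [3,6] -> 4
  i=1: j in [2,6] -> 5
  i=2: j in [1,6] -> 6
  i=3: j in [0,6] -> 7
  i=4: j in [0,5] -> 6
  i=5: j in [0,4] -> 5
  i=6: j in [0,3] -> 4
  i=7: j in [0,2] -> 3
  i=8: j in [0,1] -> 2
H(9) = 4+5+6+7+6+5+4+3+2 = 42


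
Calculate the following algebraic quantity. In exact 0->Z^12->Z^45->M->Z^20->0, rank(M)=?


Alt sum=0:
(-1)^0*12 + (-1)^1*45 + (-1)^2*? + (-1)^3*20=0
rank(M)=53


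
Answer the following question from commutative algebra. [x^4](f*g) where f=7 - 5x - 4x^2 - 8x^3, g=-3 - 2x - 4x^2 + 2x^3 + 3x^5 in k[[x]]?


[x^4] = sum a_i*b_j, i+j=4
  -5*2=-10
  -4*-4=16
  -8*-2=16
Sum=22


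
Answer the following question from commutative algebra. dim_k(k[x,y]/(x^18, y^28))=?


Basis: x^i*y^j, i<18, j<28
18*28=504


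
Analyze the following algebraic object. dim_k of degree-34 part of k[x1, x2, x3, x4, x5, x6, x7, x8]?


C(d+n-1,n-1)=C(41,7)=22481940


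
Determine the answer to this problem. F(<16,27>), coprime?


gcd(16,27)=1 => F=ab-a-b=16*27-16-27=432-43=389


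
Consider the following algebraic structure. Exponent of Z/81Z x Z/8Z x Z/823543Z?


Exponent = lcm of the cyclic orders; pairwise coprime => product.
3^4*2^3*7^7=81*8*823543=533655864


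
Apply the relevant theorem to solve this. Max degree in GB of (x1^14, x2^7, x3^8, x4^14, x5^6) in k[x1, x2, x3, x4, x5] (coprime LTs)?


Pure powers, coprime LTs => already GB.
Degrees: 14, 7, 8, 14, 6
Max=14


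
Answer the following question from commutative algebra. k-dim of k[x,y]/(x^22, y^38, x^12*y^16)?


k[x,y]/I, I = (x^22, y^38, x^12*y^16)
Rect: 22x38=836. Corner: (22-12)x(38-16)=220.
dim = 836-220 = 616


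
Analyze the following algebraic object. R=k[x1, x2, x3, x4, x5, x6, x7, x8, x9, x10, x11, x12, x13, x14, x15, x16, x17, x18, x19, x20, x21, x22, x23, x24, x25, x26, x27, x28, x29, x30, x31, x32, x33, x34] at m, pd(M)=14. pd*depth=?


pd+depth=34
depth=34-14=20
pd*depth=14*20=280


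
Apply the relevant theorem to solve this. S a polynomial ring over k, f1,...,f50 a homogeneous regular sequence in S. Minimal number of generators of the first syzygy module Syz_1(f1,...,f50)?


Regular sequence => Koszul complex is the minimal free resolution.
Syz_1 minimally generated by Koszul relations f_i*e_j - f_j*e_i (i<j): mu(Syz_1) = beta_2 = C(m,2) = m(m-1)/2
m=50
50*49/2 = 1225


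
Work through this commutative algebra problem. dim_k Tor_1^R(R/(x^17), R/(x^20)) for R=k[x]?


Tor_1(R/I,R/J)=(I cap J)/IJ=(x^20)/(x^37)
dim=37-20=min(17,20)=17


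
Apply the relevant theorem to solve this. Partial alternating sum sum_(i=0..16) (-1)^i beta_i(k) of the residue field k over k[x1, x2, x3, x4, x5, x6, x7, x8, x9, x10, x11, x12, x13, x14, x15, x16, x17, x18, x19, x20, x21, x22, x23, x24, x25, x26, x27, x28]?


Koszul resolution: beta_i(k)=C(n,i), n=28
sum_(i=0..p) (-1)^i C(n,i) = (-1)^p C(n-1,p)
(-1)^16*C(27,16) = (-1)^16*13037895 = 13037895


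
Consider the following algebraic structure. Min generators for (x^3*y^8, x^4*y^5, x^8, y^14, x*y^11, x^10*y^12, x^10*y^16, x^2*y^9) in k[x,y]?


Remove redundant (divisible by others).
x^10*y^16 redundant.
x^10*y^12 redundant.
Min: x^8, x^4*y^5, x^3*y^8, x^2*y^9, x*y^11, y^14
Count=6


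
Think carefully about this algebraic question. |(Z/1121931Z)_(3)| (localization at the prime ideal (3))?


3-primary part: 1121931=3^10*19
Size=3^10=59049


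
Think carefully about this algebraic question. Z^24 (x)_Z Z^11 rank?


rank(M(x)N) = rank(M)*rank(N)
24*11 = 264


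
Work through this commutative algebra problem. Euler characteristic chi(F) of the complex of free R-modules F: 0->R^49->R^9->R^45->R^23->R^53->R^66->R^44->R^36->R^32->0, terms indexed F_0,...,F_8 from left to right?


chi = sum (-1)^i * rank:
(-1)^0*49=49
(-1)^1*9=-9
(-1)^2*45=45
(-1)^3*23=-23
(-1)^4*53=53
(-1)^5*66=-66
(-1)^6*44=44
(-1)^7*36=-36
(-1)^8*32=32
chi=89


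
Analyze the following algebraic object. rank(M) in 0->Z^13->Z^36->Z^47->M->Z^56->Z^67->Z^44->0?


Alt sum=0:
(-1)^0*13 + (-1)^1*36 + (-1)^2*47 + (-1)^3*? + (-1)^4*56 + (-1)^5*67 + (-1)^6*44=0
rank(M)=57


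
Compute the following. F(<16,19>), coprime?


gcd(16,19)=1 => F=ab-a-b=16*19-16-19=304-35=269


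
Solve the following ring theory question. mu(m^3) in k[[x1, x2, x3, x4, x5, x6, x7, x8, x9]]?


C(n+d-1,d)=C(11,3)=165


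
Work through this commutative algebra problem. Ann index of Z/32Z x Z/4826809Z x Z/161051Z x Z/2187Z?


Exponent = lcm of the cyclic orders; pairwise coprime => product.
2^5*13^6*11^5*3^7=32*4826809*161051*2187=54402931339469856


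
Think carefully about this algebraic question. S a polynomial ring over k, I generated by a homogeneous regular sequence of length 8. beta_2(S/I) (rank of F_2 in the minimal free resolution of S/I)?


Regular sequence => Koszul complex is the minimal free resolution.
Syz_1 minimally generated by Koszul relations f_i*e_j - f_j*e_i (i<j): mu(Syz_1) = beta_2 = C(m,2) = m(m-1)/2
m=8
8*7/2 = 28


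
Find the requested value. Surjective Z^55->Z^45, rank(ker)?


rank(ker) = 55-45 = 10


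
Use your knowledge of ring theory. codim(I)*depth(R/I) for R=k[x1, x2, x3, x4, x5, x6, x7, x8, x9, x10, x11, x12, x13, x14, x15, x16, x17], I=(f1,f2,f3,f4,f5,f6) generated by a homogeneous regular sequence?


codim=6, depth=dim(R/I)=17-6=11
Product=6*11=66


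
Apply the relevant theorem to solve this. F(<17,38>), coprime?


gcd(17,38)=1 => F=ab-a-b=17*38-17-38=646-55=591


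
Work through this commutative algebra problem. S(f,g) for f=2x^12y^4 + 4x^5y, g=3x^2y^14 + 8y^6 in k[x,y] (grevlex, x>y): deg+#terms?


LT(f)=2x^12y^4, LT(g)=3x^2y^14
lcm(LM)=x^12y^14
S(f,g) (scaled by 6 to clear denominators) = 3y^10*f - 2x^10*g = -16x^10y^6 + 12x^5y^11
2 terms, deg 16.
16+2=18


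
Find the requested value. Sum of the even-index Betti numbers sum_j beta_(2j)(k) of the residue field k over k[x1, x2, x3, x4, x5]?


Koszul resolution: beta_i(k)=C(n,i), n=5
sum_even C(5,i) = 2^(n-1) = 2^4 = 16


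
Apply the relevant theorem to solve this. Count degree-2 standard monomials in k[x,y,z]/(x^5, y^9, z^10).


Need i<5, j<9, k<10 with i+j+k=2.
For each i, j ranges over max(0,2-i-9)..min(8,2-i):
  i=0: j in [0,2] -> 3
  i=1: j in [0,1] -> 2
  i=2: j in [0,0] -> 1
H(2) = 3+2+1 = 6


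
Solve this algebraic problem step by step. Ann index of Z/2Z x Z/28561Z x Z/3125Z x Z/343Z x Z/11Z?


Exponent = lcm of the cyclic orders; pairwise coprime => product.
2^1*13^4*5^5*7^3*11^1=2*28561*3125*343*11=673504081250


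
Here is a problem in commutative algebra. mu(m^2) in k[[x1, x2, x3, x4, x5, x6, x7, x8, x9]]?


C(n+d-1,d)=C(10,2)=45


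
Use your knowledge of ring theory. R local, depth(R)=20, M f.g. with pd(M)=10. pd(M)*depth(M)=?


pd+depth=20
depth=20-10=10
pd*depth=10*10=100


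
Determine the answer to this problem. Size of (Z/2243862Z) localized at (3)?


3-primary part: 2243862=3^10*38
Size=3^10=59049


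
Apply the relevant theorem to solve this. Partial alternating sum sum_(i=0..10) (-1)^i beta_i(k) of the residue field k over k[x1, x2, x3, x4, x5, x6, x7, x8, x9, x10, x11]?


Koszul resolution: beta_i(k)=C(n,i), n=11
sum_(i=0..p) (-1)^i C(n,i) = (-1)^p C(n-1,p)
(-1)^10*C(10,10) = (-1)^10*1 = 1


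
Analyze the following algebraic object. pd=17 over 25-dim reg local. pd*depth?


pd+depth=25
depth=25-17=8
pd*depth=17*8=136


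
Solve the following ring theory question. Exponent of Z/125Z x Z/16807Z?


Exponent = lcm of the cyclic orders; pairwise coprime => product.
5^3*7^5=125*16807=2100875


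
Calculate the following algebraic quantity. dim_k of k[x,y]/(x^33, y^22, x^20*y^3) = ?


k[x,y]/I, I = (x^33, y^22, x^20*y^3)
Rect: 33x22=726. Corner: (33-20)x(22-3)=247.
dim = 726-247 = 479


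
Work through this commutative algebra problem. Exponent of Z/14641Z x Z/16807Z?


Exponent = lcm of the cyclic orders; pairwise coprime => product.
11^4*7^5=14641*16807=246071287


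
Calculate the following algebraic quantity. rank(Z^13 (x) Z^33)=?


rank(M(x)N) = rank(M)*rank(N)
13*33 = 429


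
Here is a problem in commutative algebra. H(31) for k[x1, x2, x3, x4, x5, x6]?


C(d+n-1,n-1)=C(36,5)=376992


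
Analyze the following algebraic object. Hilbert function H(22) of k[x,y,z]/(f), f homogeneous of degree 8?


C(24,2)-C(16,2)=276-120=156


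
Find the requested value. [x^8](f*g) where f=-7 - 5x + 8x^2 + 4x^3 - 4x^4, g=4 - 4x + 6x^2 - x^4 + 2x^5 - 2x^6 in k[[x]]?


[x^8] = sum a_i*b_j, i+j=8
  8*-2=-16
  4*2=8
  -4*-1=4
Sum=-4


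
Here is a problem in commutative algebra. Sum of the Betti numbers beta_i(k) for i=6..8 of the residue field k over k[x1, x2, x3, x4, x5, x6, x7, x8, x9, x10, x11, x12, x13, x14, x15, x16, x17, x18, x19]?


Koszul resolution: beta_i(k)=C(n,i), n=19
C(19,6)=27132, C(19,7)=50388, C(19,8)=75582
Sum=153102


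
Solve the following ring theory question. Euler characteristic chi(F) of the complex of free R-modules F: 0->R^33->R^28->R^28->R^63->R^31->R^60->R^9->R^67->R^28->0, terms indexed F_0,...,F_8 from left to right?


chi = sum (-1)^i * rank:
(-1)^0*33=33
(-1)^1*28=-28
(-1)^2*28=28
(-1)^3*63=-63
(-1)^4*31=31
(-1)^5*60=-60
(-1)^6*9=9
(-1)^7*67=-67
(-1)^8*28=28
chi=-89


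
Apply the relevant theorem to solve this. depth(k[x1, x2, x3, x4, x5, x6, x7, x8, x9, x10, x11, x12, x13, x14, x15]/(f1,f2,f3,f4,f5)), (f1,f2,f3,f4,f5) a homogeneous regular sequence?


depth(R)=15
depth(R/I)=15-5=10


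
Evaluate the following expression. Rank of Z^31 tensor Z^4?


rank(M(x)N) = rank(M)*rank(N)
31*4 = 124


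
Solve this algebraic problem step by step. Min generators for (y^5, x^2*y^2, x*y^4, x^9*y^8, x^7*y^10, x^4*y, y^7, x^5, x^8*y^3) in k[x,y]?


Remove redundant (divisible by others).
x^9*y^8 redundant.
x^7*y^10 redundant.
y^7 redundant.
x^8*y^3 redundant.
Min: x^5, x^4*y, x^2*y^2, x*y^4, y^5
Count=5


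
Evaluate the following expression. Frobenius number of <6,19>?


gcd(6,19)=1 => F=ab-a-b=6*19-6-19=114-25=89


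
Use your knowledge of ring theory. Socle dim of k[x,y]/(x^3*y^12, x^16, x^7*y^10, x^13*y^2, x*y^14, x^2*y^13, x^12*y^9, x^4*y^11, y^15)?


Socle = ann(m) = span of standard monomials u with x*u, y*u in I (staircase corners).
Minimal generators: x^16, x^13*y^2, x^12*y^9, x^7*y^10, x^4*y^11, x^3*y^12, x^2*y^13, x*y^14, y^15
Corners: y^14, xy^13, x^2y^12, x^3y^11, x^6y^10, x^11y^9, x^12y^8, x^15y
Socle dim=8


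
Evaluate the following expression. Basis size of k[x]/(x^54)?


Basis: 1,x,...,x^53
dim=54


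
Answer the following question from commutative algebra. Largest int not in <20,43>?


gcd(20,43)=1 => F=ab-a-b=20*43-20-43=860-63=797


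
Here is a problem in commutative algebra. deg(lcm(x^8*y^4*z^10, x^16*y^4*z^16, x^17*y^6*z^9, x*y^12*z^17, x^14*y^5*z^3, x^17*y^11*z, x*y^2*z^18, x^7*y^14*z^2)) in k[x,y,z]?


lcm = componentwise max:
x: max(8,16,17,1,14,17,1,7)=17
y: max(4,4,6,12,5,11,2,14)=14
z: max(10,16,9,17,3,1,18,2)=18
Total=17+14+18=49


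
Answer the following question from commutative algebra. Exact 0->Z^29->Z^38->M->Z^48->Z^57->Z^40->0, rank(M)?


Alt sum=0:
(-1)^0*29 + (-1)^1*38 + (-1)^2*? + (-1)^3*48 + (-1)^4*57 + (-1)^5*40=0
rank(M)=40


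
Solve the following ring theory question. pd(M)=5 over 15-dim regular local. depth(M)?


pd+depth=depth(R)=15
depth=15-5=10


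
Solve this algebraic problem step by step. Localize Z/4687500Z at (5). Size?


5-primary part: 4687500=5^8*12
Size=5^8=390625


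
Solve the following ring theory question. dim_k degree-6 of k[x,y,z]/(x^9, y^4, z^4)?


Need i<9, j<4, k<4 with i+j+k=6.
For each i, j ranges over max(0,6-i-3)..min(3,6-i):
  i=0: j in [3,3] -> 1
  i=1: j in [2,3] -> 2
  i=2: j in [1,3] -> 3
  i=3: j in [0,3] -> 4
  i=4: j in [0,2] -> 3
  i=5: j in [0,1] -> 2
  i=6: j in [0,0] -> 1
H(6) = 1+2+3+4+3+2+1 = 16


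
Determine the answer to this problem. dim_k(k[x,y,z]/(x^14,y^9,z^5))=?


Basis: x^iy^jz^k, i<14,j<9,k<5
14*9*5=630


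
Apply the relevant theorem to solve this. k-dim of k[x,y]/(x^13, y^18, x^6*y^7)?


k[x,y]/I, I = (x^13, y^18, x^6*y^7)
Rect: 13x18=234. Corner: (13-6)x(18-7)=77.
dim = 234-77 = 157


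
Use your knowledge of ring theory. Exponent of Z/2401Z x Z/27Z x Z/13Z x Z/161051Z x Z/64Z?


Exponent = lcm of the cyclic orders; pairwise coprime => product.
7^4*3^3*13^1*11^5*2^6=2401*27*13*161051*64=8686457043264


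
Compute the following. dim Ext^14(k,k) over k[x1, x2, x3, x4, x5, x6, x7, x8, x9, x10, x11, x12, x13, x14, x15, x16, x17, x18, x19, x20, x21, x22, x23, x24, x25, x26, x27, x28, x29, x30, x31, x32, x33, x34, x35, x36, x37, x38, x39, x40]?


C(n,i)=C(40,14)=23206929840


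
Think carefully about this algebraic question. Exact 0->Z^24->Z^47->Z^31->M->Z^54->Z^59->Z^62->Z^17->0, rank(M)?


Alt sum=0:
(-1)^0*24 + (-1)^1*47 + (-1)^2*31 + (-1)^3*? + (-1)^4*54 + (-1)^5*59 + (-1)^6*62 + (-1)^7*17=0
rank(M)=48


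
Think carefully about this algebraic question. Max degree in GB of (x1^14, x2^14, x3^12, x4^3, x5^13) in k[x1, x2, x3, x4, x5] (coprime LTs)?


Pure powers, coprime LTs => already GB.
Degrees: 14, 14, 12, 3, 13
Max=14


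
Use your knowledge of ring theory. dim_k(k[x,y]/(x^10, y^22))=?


Basis: x^i*y^j, i<10, j<22
10*22=220


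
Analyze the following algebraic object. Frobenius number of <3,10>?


gcd(3,10)=1 => F=ab-a-b=3*10-3-10=30-13=17


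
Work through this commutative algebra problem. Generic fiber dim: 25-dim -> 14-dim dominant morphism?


dim(fiber)=dim(X)-dim(Y)=25-14=11


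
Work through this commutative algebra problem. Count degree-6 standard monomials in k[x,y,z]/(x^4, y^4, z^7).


Need i<4, j<4, k<7 with i+j+k=6.
For each i, j ranges over max(0,6-i-6)..min(3,6-i):
  i=0: j in [0,3] -> 4
  i=1: j in [0,3] -> 4
  i=2: j in [0,3] -> 4
  i=3: j in [0,3] -> 4
H(6) = 4+4+4+4 = 16


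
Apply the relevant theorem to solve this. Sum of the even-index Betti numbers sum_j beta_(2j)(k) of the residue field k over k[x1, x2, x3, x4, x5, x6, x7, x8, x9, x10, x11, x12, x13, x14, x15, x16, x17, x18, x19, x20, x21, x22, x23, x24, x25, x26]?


Koszul resolution: beta_i(k)=C(n,i), n=26
sum_even C(26,i) = 2^(n-1) = 2^25 = 33554432


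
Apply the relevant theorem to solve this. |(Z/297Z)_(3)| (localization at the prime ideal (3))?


3-primary part: 297=3^3*11
Size=3^3=27


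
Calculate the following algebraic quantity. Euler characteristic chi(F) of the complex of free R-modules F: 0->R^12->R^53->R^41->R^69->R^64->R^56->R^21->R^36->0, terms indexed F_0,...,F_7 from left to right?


chi = sum (-1)^i * rank:
(-1)^0*12=12
(-1)^1*53=-53
(-1)^2*41=41
(-1)^3*69=-69
(-1)^4*64=64
(-1)^5*56=-56
(-1)^6*21=21
(-1)^7*36=-36
chi=-76


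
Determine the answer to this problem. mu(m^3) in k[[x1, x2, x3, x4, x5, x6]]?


C(n+d-1,d)=C(8,3)=56


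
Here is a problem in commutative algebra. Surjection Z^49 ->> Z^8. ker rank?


rank(ker) = 49-8 = 41


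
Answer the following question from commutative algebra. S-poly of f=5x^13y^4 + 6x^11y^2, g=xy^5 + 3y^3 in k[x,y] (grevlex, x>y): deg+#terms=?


LT(f)=5x^13y^4, LT(g)=xy^5
lcm(LM)=x^13y^5
S(f,g) (scaled by 5 to clear denominators) = y*f - 5x^12*g = -15x^12y^3 + 6x^11y^3
2 terms, deg 15.
15+2=17


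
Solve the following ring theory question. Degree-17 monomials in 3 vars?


C(d+n-1,n-1)=C(19,2)=171


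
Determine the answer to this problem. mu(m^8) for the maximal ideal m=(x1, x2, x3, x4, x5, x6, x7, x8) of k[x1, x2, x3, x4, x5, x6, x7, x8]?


Graded Nakayama: mu(m^d) = dim_k (m^d/m^(d+1)) = #degree-8 monomials in 8 vars
C(n+d-1,d)=C(15,8)=6435


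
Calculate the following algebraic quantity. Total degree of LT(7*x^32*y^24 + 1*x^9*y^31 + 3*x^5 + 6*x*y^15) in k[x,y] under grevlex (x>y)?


LT: 7*x^32*y^24
deg_x=32, deg_y=24
Total=32+24=56


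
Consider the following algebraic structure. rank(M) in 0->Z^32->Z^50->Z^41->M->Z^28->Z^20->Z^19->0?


Alt sum=0:
(-1)^0*32 + (-1)^1*50 + (-1)^2*41 + (-1)^3*? + (-1)^4*28 + (-1)^5*20 + (-1)^6*19=0
rank(M)=50


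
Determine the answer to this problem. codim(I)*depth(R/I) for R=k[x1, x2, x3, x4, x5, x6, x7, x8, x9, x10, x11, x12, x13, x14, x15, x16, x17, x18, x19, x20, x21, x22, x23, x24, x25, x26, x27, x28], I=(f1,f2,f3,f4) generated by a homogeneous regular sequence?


codim=4, depth=dim(R/I)=28-4=24
Product=4*24=96


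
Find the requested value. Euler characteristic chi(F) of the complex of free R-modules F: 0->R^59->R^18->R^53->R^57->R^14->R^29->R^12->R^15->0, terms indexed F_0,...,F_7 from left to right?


chi = sum (-1)^i * rank:
(-1)^0*59=59
(-1)^1*18=-18
(-1)^2*53=53
(-1)^3*57=-57
(-1)^4*14=14
(-1)^5*29=-29
(-1)^6*12=12
(-1)^7*15=-15
chi=19


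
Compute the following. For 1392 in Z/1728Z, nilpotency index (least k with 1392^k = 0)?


1392^k mod 1728:
k=1: 1392
k=2: 576
k=3: 0
First zero at k = 3


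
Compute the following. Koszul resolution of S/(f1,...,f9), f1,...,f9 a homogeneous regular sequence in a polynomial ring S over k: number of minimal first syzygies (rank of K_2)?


Regular sequence => Koszul complex is the minimal free resolution.
Syz_1 minimally generated by Koszul relations f_i*e_j - f_j*e_i (i<j): mu(Syz_1) = beta_2 = C(m,2) = m(m-1)/2
m=9
9*8/2 = 36


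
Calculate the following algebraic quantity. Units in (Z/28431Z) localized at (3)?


Local ring = Z/2187Z.
phi(2187) = 3^6*(3-1) = 1458


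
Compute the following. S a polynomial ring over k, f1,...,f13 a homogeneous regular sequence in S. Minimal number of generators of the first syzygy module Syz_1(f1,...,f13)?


Regular sequence => Koszul complex is the minimal free resolution.
Syz_1 minimally generated by Koszul relations f_i*e_j - f_j*e_i (i<j): mu(Syz_1) = beta_2 = C(m,2) = m(m-1)/2
m=13
13*12/2 = 78


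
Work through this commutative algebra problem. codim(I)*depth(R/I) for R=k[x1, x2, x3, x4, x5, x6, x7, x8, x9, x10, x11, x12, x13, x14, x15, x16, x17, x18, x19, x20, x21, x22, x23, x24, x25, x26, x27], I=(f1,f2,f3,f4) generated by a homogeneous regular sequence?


codim=4, depth=dim(R/I)=27-4=23
Product=4*23=92


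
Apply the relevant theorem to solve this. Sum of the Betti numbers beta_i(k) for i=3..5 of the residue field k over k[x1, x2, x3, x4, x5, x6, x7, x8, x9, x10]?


Koszul resolution: beta_i(k)=C(n,i), n=10
C(10,3)=120, C(10,4)=210, C(10,5)=252
Sum=582


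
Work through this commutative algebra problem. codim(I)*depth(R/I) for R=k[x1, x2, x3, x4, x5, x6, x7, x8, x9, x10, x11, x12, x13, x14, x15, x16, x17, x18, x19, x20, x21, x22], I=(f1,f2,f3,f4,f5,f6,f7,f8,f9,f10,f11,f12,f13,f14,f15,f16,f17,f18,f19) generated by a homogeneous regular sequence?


codim=19, depth=dim(R/I)=22-19=3
Product=19*3=57


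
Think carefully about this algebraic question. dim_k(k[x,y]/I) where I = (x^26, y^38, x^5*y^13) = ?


k[x,y]/I, I = (x^26, y^38, x^5*y^13)
Rect: 26x38=988. Corner: (26-5)x(38-13)=525.
dim = 988-525 = 463


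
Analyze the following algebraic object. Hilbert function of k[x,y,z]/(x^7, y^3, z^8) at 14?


Need i<7, j<3, k<8 with i+j+k=14.
For each i, j ranges over max(0,14-i-7)..min(2,14-i):
  i=0: j in [7,2] -> 0
  i=1: j in [6,2] -> 0
  i=2: j in [5,2] -> 0
  i=3: j in [4,2] -> 0
  i=4: j in [3,2] -> 0
  i=5: j in [2,2] -> 1
  i=6: j in [1,2] -> 2
H(14) = 0+0+0+0+0+1+2 = 3


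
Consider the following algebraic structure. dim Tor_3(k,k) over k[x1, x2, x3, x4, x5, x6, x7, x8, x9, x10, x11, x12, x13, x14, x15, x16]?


Koszul: C(n,i)=C(16,3)=560


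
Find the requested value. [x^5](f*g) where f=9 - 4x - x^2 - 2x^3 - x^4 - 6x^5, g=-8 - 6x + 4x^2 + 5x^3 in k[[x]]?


[x^5] = sum a_i*b_j, i+j=5
  -1*5=-5
  -2*4=-8
  -1*-6=6
  -6*-8=48
Sum=41


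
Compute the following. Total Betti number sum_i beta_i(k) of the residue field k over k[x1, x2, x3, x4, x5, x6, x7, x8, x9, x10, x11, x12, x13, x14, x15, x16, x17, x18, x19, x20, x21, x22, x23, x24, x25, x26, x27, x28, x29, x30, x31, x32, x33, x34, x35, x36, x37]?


Koszul resolution: beta_i(k)=C(n,i), n=37
sum_i C(37,i) = 2^37 = 137438953472


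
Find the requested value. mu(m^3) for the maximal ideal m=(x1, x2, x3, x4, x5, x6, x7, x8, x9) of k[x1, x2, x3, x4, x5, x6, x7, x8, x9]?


Graded Nakayama: mu(m^d) = dim_k (m^d/m^(d+1)) = #degree-3 monomials in 9 vars
C(n+d-1,d)=C(11,3)=165


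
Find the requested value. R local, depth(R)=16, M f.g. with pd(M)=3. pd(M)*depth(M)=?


pd+depth=16
depth=16-3=13
pd*depth=3*13=39


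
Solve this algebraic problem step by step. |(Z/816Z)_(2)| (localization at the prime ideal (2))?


2-primary part: 816=2^4*51
Size=2^4=16


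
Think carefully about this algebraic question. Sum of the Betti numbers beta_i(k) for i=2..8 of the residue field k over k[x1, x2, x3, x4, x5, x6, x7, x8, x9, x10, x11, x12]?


Koszul resolution: beta_i(k)=C(n,i), n=12
C(12,2)=66, C(12,3)=220, C(12,4)=495, C(12,5)=792, C(12,6)=924, C(12,7)=792, C(12,8)=495
Sum=3784


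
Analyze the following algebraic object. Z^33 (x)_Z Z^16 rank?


rank(M(x)N) = rank(M)*rank(N)
33*16 = 528


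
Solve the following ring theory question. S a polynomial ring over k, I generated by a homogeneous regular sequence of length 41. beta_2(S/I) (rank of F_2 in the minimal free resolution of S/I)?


Regular sequence => Koszul complex is the minimal free resolution.
Syz_1 minimally generated by Koszul relations f_i*e_j - f_j*e_i (i<j): mu(Syz_1) = beta_2 = C(m,2) = m(m-1)/2
m=41
41*40/2 = 820
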